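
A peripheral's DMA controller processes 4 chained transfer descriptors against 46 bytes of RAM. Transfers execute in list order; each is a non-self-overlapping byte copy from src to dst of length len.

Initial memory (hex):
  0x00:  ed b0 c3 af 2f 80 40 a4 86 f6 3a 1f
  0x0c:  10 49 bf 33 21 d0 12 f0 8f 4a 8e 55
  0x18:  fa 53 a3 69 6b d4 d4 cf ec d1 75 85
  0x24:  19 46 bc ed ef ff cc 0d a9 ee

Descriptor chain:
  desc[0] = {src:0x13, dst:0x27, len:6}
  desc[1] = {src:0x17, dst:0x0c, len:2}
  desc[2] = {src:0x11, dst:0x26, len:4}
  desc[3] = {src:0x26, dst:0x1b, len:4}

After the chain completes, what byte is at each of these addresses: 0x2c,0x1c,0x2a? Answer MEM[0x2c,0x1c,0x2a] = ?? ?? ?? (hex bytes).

MEM[0x2c,0x1c,0x2a] = fa 12 8e

D0: mem[0x27..0x2c] <- [f0 8f 4a 8e 55 fa]
D1: mem[0x0c..0x0d] <- [55 fa]
D2: mem[0x26..0x29] <- [d0 12 f0 8f]
D3: mem[0x1b..0x1e] <- [d0 12 f0 8f]
query mem[0x2c]=0xfa, mem[0x1c]=0x12, mem[0x2a]=0x8e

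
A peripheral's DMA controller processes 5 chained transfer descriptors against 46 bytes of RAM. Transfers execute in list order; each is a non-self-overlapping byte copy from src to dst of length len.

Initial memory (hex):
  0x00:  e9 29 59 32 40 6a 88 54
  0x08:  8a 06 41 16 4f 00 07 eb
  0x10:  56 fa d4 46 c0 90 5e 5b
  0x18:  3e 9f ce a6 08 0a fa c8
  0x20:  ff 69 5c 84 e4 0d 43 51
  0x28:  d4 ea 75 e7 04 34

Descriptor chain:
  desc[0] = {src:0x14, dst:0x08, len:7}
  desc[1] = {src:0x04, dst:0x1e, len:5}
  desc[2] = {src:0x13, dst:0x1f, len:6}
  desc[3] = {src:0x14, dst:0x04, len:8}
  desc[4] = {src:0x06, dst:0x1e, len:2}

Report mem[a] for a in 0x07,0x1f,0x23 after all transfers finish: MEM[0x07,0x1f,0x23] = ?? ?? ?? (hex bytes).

MEM[0x07,0x1f,0x23] = 5b 5b 5b

[0] 0x14->0x08 len=7 : c0 90 5e 5b 3e 9f ce
[1] 0x04->0x1e len=5 : 40 6a 88 54 c0
[2] 0x13->0x1f len=6 : 46 c0 90 5e 5b 3e
[3] 0x14->0x04 len=8 : c0 90 5e 5b 3e 9f ce a6
[4] 0x06->0x1e len=2 : 5e 5b
query mem[0x07]=0x5b, mem[0x1f]=0x5b, mem[0x23]=0x5b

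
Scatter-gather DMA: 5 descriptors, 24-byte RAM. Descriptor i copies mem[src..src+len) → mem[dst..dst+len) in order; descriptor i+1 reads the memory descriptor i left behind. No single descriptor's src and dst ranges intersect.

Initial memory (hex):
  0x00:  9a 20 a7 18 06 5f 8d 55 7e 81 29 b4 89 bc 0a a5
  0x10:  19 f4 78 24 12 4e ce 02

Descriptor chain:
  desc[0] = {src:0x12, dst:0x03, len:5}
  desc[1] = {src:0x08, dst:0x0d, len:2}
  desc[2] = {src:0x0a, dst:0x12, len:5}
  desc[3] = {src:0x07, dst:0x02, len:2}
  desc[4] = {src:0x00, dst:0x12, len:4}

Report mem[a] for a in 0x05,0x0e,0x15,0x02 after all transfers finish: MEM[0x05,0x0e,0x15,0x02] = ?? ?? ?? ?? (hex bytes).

#0 dst[0x03+5] := {0x78,0x24,0x12,0x4e,0xce}
#1 dst[0x0d+2] := {0x7e,0x81}
#2 dst[0x12+5] := {0x29,0xb4,0x89,0x7e,0x81}
#3 dst[0x02+2] := {0xce,0x7e}
#4 dst[0x12+4] := {0x9a,0x20,0xce,0x7e}
query mem[0x05]=0x12, mem[0x0e]=0x81, mem[0x15]=0x7e, mem[0x02]=0xce

MEM[0x05,0x0e,0x15,0x02] = 12 81 7e ce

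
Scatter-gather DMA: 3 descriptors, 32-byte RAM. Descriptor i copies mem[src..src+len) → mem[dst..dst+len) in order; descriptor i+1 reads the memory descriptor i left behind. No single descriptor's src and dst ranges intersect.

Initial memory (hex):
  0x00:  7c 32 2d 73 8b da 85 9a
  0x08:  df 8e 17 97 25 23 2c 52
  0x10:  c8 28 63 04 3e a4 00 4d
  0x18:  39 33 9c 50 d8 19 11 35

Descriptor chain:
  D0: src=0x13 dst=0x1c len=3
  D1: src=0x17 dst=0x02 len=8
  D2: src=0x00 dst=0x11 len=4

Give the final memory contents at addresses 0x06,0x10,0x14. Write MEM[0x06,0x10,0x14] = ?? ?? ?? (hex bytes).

MEM[0x06,0x10,0x14] = 50 c8 39

  after D0: wrote 3B at 0x1c = 043ea4
  after D1: wrote 8B at 0x02 = 4d39339c50043ea4
  after D2: wrote 4B at 0x11 = 7c324d39
query mem[0x06]=0x50, mem[0x10]=0xc8, mem[0x14]=0x39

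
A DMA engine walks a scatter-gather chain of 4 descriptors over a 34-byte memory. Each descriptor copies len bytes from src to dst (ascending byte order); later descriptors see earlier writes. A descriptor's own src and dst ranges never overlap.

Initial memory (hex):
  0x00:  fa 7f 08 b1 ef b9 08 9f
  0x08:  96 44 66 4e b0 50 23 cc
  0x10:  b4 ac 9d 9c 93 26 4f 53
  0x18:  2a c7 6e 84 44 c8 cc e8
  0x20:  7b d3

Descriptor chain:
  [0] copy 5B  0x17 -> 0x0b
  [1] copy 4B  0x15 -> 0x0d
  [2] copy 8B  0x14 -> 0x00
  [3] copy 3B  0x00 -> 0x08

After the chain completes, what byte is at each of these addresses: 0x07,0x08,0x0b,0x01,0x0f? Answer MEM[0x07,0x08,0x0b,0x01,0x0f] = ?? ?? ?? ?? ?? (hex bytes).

MEM[0x07,0x08,0x0b,0x01,0x0f] = 84 93 53 26 53

[0] 0x17->0x0b len=5 : 53 2a c7 6e 84
[1] 0x15->0x0d len=4 : 26 4f 53 2a
[2] 0x14->0x00 len=8 : 93 26 4f 53 2a c7 6e 84
[3] 0x00->0x08 len=3 : 93 26 4f
query mem[0x07]=0x84, mem[0x08]=0x93, mem[0x0b]=0x53, mem[0x01]=0x26, mem[0x0f]=0x53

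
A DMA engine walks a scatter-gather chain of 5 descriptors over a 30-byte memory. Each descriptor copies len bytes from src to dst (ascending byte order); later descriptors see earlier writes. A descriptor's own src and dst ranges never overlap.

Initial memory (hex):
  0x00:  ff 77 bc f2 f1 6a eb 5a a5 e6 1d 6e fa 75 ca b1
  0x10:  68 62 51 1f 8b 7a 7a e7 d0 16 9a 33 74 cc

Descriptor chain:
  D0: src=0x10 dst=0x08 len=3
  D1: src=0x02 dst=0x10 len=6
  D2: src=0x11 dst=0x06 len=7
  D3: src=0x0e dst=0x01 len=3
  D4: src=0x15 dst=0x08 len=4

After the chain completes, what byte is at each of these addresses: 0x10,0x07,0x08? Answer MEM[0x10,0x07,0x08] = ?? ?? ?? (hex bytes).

#0 dst[0x08+3] := {0x68,0x62,0x51}
#1 dst[0x10+6] := {0xbc,0xf2,0xf1,0x6a,0xeb,0x5a}
#2 dst[0x06+7] := {0xf2,0xf1,0x6a,0xeb,0x5a,0x7a,0xe7}
#3 dst[0x01+3] := {0xca,0xb1,0xbc}
#4 dst[0x08+4] := {0x5a,0x7a,0xe7,0xd0}
query mem[0x10]=0xbc, mem[0x07]=0xf1, mem[0x08]=0x5a

MEM[0x10,0x07,0x08] = bc f1 5a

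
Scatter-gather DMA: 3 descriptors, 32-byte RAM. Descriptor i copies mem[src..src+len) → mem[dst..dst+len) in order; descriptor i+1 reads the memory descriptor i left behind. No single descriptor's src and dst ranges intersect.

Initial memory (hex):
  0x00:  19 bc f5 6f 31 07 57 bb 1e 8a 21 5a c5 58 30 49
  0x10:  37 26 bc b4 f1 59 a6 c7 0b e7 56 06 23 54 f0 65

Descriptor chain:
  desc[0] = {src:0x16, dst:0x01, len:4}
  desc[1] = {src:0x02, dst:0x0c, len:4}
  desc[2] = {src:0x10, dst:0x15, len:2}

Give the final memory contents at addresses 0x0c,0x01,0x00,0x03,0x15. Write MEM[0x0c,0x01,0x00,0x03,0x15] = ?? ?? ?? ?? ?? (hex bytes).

  after D0: wrote 4B at 0x01 = a6c70be7
  after D1: wrote 4B at 0x0c = c70be707
  after D2: wrote 2B at 0x15 = 3726
query mem[0x0c]=0xc7, mem[0x01]=0xa6, mem[0x00]=0x19, mem[0x03]=0x0b, mem[0x15]=0x37

MEM[0x0c,0x01,0x00,0x03,0x15] = c7 a6 19 0b 37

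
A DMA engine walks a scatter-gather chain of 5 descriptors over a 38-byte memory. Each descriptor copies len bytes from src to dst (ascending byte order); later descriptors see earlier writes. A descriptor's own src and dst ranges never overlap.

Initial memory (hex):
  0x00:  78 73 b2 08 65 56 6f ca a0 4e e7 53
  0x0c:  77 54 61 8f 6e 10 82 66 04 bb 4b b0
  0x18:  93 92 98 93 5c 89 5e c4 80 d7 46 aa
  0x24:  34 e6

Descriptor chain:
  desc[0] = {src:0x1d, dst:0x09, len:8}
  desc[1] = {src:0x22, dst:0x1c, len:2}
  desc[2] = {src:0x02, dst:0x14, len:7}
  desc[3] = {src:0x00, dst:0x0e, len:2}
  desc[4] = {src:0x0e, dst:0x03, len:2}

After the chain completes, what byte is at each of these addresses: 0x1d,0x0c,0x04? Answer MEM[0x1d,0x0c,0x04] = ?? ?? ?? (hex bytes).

D0: mem[0x09..0x10] <- [89 5e c4 80 d7 46 aa 34]
D1: mem[0x1c..0x1d] <- [46 aa]
D2: mem[0x14..0x1a] <- [b2 08 65 56 6f ca a0]
D3: mem[0x0e..0x0f] <- [78 73]
D4: mem[0x03..0x04] <- [78 73]
query mem[0x1d]=0xaa, mem[0x0c]=0x80, mem[0x04]=0x73

MEM[0x1d,0x0c,0x04] = aa 80 73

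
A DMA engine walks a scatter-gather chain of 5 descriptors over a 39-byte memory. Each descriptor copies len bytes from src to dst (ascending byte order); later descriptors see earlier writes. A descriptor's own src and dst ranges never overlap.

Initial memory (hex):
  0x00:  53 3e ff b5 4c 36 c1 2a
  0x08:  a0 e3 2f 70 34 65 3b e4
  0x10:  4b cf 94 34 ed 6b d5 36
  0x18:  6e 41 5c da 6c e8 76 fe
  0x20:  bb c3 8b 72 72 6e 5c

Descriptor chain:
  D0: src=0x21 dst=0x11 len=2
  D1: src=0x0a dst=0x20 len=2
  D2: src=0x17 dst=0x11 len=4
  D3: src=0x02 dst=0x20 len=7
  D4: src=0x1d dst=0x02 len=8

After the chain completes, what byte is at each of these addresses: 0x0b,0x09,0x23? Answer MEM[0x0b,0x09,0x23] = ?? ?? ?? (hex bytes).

  after D0: wrote 2B at 0x11 = c38b
  after D1: wrote 2B at 0x20 = 2f70
  after D2: wrote 4B at 0x11 = 366e415c
  after D3: wrote 7B at 0x20 = ffb54c36c12aa0
  after D4: wrote 8B at 0x02 = e876feffb54c36c1
query mem[0x0b]=0x70, mem[0x09]=0xc1, mem[0x23]=0x36

MEM[0x0b,0x09,0x23] = 70 c1 36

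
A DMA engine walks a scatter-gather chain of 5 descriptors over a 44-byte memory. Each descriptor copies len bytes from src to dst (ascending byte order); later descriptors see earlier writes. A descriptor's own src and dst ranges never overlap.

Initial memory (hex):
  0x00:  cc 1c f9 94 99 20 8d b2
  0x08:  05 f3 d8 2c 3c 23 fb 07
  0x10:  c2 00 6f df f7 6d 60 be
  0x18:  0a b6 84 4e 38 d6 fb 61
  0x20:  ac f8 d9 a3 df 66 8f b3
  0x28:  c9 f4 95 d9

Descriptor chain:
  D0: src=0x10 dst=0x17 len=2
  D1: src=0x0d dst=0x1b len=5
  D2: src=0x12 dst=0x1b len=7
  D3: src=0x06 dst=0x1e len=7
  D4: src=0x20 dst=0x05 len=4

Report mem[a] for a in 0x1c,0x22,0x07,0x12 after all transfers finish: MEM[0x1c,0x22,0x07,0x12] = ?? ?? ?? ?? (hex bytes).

[0] 0x10->0x17 len=2 : c2 00
[1] 0x0d->0x1b len=5 : 23 fb 07 c2 00
[2] 0x12->0x1b len=7 : 6f df f7 6d 60 c2 00
[3] 0x06->0x1e len=7 : 8d b2 05 f3 d8 2c 3c
[4] 0x20->0x05 len=4 : 05 f3 d8 2c
query mem[0x1c]=0xdf, mem[0x22]=0xd8, mem[0x07]=0xd8, mem[0x12]=0x6f

MEM[0x1c,0x22,0x07,0x12] = df d8 d8 6f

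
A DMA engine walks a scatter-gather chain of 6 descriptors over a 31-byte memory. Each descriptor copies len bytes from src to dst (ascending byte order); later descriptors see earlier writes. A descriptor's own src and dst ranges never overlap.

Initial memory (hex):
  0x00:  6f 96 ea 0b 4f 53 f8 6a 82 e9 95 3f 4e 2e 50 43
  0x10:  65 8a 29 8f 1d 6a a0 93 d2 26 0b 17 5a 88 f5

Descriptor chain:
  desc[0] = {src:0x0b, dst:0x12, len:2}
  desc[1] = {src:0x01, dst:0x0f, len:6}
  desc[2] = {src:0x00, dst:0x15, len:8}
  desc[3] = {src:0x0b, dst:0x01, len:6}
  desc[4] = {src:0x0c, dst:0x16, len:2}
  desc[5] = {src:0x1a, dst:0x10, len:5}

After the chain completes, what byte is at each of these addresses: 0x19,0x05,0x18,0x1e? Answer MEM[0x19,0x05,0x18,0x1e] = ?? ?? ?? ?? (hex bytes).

MEM[0x19,0x05,0x18,0x1e] = 4f 96 0b f5

#0 dst[0x12+2] := {0x3f,0x4e}
#1 dst[0x0f+6] := {0x96,0xea,0x0b,0x4f,0x53,0xf8}
#2 dst[0x15+8] := {0x6f,0x96,0xea,0x0b,0x4f,0x53,0xf8,0x6a}
#3 dst[0x01+6] := {0x3f,0x4e,0x2e,0x50,0x96,0xea}
#4 dst[0x16+2] := {0x4e,0x2e}
#5 dst[0x10+5] := {0x53,0xf8,0x6a,0x88,0xf5}
query mem[0x19]=0x4f, mem[0x05]=0x96, mem[0x18]=0x0b, mem[0x1e]=0xf5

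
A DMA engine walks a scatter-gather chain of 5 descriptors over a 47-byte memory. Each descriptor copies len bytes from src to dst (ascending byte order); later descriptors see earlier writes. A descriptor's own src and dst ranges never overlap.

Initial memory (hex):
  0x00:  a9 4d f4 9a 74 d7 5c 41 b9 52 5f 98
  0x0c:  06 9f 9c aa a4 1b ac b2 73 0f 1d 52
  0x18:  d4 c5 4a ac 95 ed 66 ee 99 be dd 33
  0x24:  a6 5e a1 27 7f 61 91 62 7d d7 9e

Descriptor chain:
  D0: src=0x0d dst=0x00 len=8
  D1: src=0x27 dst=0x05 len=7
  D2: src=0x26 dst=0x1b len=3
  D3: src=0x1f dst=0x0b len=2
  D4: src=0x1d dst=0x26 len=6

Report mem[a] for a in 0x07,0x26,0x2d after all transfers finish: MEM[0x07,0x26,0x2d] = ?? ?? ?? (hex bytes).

  after D0: wrote 8B at 0x00 = 9f9caaa41bacb273
  after D1: wrote 7B at 0x05 = 277f6191627dd7
  after D2: wrote 3B at 0x1b = a1277f
  after D3: wrote 2B at 0x0b = ee99
  after D4: wrote 6B at 0x26 = 7f66ee99bedd
query mem[0x07]=0x61, mem[0x26]=0x7f, mem[0x2d]=0xd7

MEM[0x07,0x26,0x2d] = 61 7f d7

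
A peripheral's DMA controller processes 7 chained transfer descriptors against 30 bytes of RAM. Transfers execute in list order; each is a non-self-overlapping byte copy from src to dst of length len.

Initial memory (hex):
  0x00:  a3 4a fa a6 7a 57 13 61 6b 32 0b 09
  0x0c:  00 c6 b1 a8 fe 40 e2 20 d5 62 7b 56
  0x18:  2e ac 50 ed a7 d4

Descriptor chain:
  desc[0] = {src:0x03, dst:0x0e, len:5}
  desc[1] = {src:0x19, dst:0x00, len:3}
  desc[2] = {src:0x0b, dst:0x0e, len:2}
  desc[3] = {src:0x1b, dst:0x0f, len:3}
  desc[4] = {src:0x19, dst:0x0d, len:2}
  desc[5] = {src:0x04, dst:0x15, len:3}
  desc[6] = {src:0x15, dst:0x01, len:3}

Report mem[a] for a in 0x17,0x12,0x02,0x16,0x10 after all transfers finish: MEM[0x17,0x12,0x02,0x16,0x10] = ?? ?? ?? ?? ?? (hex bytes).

#0 dst[0x0e+5] := {0xa6,0x7a,0x57,0x13,0x61}
#1 dst[0x00+3] := {0xac,0x50,0xed}
#2 dst[0x0e+2] := {0x09,0x00}
#3 dst[0x0f+3] := {0xed,0xa7,0xd4}
#4 dst[0x0d+2] := {0xac,0x50}
#5 dst[0x15+3] := {0x7a,0x57,0x13}
#6 dst[0x01+3] := {0x7a,0x57,0x13}
query mem[0x17]=0x13, mem[0x12]=0x61, mem[0x02]=0x57, mem[0x16]=0x57, mem[0x10]=0xa7

MEM[0x17,0x12,0x02,0x16,0x10] = 13 61 57 57 a7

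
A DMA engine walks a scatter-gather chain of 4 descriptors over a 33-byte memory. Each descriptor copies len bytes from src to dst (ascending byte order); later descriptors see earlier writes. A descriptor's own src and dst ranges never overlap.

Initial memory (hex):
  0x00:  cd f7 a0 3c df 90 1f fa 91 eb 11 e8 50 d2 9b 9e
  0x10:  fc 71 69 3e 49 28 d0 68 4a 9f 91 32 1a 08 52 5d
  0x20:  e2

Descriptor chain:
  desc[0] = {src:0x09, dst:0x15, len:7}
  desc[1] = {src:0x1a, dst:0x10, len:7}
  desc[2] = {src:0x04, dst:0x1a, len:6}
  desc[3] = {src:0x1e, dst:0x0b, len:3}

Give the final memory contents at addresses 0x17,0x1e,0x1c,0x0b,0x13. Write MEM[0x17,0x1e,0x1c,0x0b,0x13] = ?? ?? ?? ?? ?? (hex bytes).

D0: mem[0x15..0x1b] <- [eb 11 e8 50 d2 9b 9e]
D1: mem[0x10..0x16] <- [9b 9e 1a 08 52 5d e2]
D2: mem[0x1a..0x1f] <- [df 90 1f fa 91 eb]
D3: mem[0x0b..0x0d] <- [91 eb e2]
query mem[0x17]=0xe8, mem[0x1e]=0x91, mem[0x1c]=0x1f, mem[0x0b]=0x91, mem[0x13]=0x08

MEM[0x17,0x1e,0x1c,0x0b,0x13] = e8 91 1f 91 08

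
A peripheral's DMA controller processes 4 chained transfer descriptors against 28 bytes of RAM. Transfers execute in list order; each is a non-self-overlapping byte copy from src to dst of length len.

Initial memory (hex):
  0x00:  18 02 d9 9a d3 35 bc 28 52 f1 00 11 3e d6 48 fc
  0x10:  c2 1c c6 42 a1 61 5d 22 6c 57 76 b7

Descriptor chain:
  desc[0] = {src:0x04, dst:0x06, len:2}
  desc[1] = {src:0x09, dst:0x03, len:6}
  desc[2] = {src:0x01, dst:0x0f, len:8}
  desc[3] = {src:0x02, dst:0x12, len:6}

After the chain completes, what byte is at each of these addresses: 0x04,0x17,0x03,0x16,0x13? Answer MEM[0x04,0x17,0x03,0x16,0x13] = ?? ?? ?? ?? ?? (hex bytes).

MEM[0x04,0x17,0x03,0x16,0x13] = 00 d6 f1 3e f1

#0 dst[0x06+2] := {0xd3,0x35}
#1 dst[0x03+6] := {0xf1,0x00,0x11,0x3e,0xd6,0x48}
#2 dst[0x0f+8] := {0x02,0xd9,0xf1,0x00,0x11,0x3e,0xd6,0x48}
#3 dst[0x12+6] := {0xd9,0xf1,0x00,0x11,0x3e,0xd6}
query mem[0x04]=0x00, mem[0x17]=0xd6, mem[0x03]=0xf1, mem[0x16]=0x3e, mem[0x13]=0xf1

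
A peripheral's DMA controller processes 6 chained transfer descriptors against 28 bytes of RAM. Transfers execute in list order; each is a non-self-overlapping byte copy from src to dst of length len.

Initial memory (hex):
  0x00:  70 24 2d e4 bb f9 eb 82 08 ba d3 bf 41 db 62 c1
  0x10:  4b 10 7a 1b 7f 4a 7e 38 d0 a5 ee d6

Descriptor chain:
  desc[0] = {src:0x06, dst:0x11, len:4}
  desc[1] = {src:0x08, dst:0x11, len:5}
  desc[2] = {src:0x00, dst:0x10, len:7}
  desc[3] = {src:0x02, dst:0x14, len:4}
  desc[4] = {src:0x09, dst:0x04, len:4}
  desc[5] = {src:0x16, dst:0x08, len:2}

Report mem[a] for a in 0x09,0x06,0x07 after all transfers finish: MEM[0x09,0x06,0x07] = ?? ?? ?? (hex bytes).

#0 dst[0x11+4] := {0xeb,0x82,0x08,0xba}
#1 dst[0x11+5] := {0x08,0xba,0xd3,0xbf,0x41}
#2 dst[0x10+7] := {0x70,0x24,0x2d,0xe4,0xbb,0xf9,0xeb}
#3 dst[0x14+4] := {0x2d,0xe4,0xbb,0xf9}
#4 dst[0x04+4] := {0xba,0xd3,0xbf,0x41}
#5 dst[0x08+2] := {0xbb,0xf9}
query mem[0x09]=0xf9, mem[0x06]=0xbf, mem[0x07]=0x41

MEM[0x09,0x06,0x07] = f9 bf 41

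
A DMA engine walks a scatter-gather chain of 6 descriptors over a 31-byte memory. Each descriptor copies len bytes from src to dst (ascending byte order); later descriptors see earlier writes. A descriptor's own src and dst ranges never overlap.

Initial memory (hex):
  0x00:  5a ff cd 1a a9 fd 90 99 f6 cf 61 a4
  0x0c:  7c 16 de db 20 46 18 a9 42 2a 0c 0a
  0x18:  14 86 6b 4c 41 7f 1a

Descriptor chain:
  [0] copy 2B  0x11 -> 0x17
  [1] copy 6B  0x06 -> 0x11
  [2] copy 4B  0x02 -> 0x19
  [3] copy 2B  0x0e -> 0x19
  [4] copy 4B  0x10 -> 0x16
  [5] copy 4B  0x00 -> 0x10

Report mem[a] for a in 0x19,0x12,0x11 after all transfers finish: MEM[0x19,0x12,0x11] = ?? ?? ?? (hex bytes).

#0 dst[0x17+2] := {0x46,0x18}
#1 dst[0x11+6] := {0x90,0x99,0xf6,0xcf,0x61,0xa4}
#2 dst[0x19+4] := {0xcd,0x1a,0xa9,0xfd}
#3 dst[0x19+2] := {0xde,0xdb}
#4 dst[0x16+4] := {0x20,0x90,0x99,0xf6}
#5 dst[0x10+4] := {0x5a,0xff,0xcd,0x1a}
query mem[0x19]=0xf6, mem[0x12]=0xcd, mem[0x11]=0xff

MEM[0x19,0x12,0x11] = f6 cd ff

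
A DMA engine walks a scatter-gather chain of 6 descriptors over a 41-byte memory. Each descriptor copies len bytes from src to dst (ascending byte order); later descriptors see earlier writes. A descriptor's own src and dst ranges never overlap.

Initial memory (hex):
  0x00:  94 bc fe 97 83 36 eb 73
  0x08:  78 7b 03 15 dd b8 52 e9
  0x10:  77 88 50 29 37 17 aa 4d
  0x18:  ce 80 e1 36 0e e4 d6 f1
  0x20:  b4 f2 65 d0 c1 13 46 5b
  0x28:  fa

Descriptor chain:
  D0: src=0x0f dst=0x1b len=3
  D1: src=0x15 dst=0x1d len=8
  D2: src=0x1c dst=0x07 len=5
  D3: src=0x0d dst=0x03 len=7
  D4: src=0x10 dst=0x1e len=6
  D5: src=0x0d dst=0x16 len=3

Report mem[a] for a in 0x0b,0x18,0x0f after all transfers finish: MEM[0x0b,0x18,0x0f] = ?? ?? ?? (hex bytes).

  after D0: wrote 3B at 0x1b = e97788
  after D1: wrote 8B at 0x1d = 17aa4dce80e1e977
  after D2: wrote 5B at 0x07 = 7717aa4dce
  after D3: wrote 7B at 0x03 = b852e977885029
  after D4: wrote 6B at 0x1e = 778850293717
  after D5: wrote 3B at 0x16 = b852e9
query mem[0x0b]=0xce, mem[0x18]=0xe9, mem[0x0f]=0xe9

MEM[0x0b,0x18,0x0f] = ce e9 e9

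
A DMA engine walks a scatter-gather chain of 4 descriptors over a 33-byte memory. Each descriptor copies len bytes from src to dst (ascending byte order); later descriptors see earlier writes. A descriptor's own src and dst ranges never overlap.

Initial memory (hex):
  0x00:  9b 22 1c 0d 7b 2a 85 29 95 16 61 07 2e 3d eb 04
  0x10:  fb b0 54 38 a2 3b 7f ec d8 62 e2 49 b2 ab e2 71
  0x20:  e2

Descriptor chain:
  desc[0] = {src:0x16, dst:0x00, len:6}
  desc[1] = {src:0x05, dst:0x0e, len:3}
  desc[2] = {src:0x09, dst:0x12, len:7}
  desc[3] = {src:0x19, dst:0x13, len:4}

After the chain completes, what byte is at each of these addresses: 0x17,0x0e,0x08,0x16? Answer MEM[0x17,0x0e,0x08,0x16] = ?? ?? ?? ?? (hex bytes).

#0 dst[0x00+6] := {0x7f,0xec,0xd8,0x62,0xe2,0x49}
#1 dst[0x0e+3] := {0x49,0x85,0x29}
#2 dst[0x12+7] := {0x16,0x61,0x07,0x2e,0x3d,0x49,0x85}
#3 dst[0x13+4] := {0x62,0xe2,0x49,0xb2}
query mem[0x17]=0x49, mem[0x0e]=0x49, mem[0x08]=0x95, mem[0x16]=0xb2

MEM[0x17,0x0e,0x08,0x16] = 49 49 95 b2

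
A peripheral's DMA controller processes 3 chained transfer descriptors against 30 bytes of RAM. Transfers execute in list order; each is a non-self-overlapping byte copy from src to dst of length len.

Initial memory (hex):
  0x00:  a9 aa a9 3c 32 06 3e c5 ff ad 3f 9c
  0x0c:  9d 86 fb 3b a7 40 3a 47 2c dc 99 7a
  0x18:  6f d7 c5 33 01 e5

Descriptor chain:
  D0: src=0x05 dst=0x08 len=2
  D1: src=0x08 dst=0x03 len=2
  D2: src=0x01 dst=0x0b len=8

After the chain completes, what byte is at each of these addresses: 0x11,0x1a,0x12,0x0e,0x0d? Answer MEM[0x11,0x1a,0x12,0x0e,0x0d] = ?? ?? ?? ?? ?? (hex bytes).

MEM[0x11,0x1a,0x12,0x0e,0x0d] = c5 c5 06 3e 06

D0: mem[0x08..0x09] <- [06 3e]
D1: mem[0x03..0x04] <- [06 3e]
D2: mem[0x0b..0x12] <- [aa a9 06 3e 06 3e c5 06]
query mem[0x11]=0xc5, mem[0x1a]=0xc5, mem[0x12]=0x06, mem[0x0e]=0x3e, mem[0x0d]=0x06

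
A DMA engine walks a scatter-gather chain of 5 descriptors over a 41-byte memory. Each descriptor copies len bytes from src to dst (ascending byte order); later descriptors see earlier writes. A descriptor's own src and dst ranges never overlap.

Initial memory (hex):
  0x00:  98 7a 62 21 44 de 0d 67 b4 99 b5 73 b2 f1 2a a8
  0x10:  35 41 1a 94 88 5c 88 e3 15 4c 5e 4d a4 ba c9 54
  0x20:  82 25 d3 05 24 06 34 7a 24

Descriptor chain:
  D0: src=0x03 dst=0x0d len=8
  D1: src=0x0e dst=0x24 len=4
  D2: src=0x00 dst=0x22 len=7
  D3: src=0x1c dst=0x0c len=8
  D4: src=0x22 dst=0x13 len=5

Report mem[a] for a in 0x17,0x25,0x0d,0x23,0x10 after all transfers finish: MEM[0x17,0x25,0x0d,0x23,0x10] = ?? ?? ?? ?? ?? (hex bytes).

MEM[0x17,0x25,0x0d,0x23,0x10] = 44 21 ba 7a 82

[0] 0x03->0x0d len=8 : 21 44 de 0d 67 b4 99 b5
[1] 0x0e->0x24 len=4 : 44 de 0d 67
[2] 0x00->0x22 len=7 : 98 7a 62 21 44 de 0d
[3] 0x1c->0x0c len=8 : a4 ba c9 54 82 25 98 7a
[4] 0x22->0x13 len=5 : 98 7a 62 21 44
query mem[0x17]=0x44, mem[0x25]=0x21, mem[0x0d]=0xba, mem[0x23]=0x7a, mem[0x10]=0x82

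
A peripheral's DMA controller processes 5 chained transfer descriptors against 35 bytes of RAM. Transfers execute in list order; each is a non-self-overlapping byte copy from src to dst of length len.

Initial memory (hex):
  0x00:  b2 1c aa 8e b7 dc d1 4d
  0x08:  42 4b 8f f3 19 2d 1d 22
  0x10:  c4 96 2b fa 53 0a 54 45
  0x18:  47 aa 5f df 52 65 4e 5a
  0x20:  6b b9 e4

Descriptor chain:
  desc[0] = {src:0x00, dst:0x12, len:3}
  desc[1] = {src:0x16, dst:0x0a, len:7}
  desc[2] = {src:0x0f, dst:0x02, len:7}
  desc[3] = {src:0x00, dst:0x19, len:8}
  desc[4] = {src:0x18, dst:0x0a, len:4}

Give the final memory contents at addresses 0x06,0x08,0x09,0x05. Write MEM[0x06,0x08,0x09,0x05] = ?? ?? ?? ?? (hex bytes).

D0: mem[0x12..0x14] <- [b2 1c aa]
D1: mem[0x0a..0x10] <- [54 45 47 aa 5f df 52]
D2: mem[0x02..0x08] <- [df 52 96 b2 1c aa 0a]
D3: mem[0x19..0x20] <- [b2 1c df 52 96 b2 1c aa]
D4: mem[0x0a..0x0d] <- [47 b2 1c df]
query mem[0x06]=0x1c, mem[0x08]=0x0a, mem[0x09]=0x4b, mem[0x05]=0xb2

MEM[0x06,0x08,0x09,0x05] = 1c 0a 4b b2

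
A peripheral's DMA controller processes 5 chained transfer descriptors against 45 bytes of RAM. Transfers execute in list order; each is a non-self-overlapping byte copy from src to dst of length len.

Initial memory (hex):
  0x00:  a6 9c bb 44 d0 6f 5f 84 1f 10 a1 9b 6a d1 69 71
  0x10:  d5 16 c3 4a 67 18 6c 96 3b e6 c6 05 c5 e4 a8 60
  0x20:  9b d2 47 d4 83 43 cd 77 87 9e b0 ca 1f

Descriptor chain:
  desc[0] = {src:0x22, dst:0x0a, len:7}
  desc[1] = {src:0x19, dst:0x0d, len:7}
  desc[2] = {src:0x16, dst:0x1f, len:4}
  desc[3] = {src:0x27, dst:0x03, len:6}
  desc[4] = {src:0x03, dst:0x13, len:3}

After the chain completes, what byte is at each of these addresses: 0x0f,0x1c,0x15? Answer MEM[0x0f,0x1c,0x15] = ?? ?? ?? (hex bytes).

#0 dst[0x0a+7] := {0x47,0xd4,0x83,0x43,0xcd,0x77,0x87}
#1 dst[0x0d+7] := {0xe6,0xc6,0x05,0xc5,0xe4,0xa8,0x60}
#2 dst[0x1f+4] := {0x6c,0x96,0x3b,0xe6}
#3 dst[0x03+6] := {0x77,0x87,0x9e,0xb0,0xca,0x1f}
#4 dst[0x13+3] := {0x77,0x87,0x9e}
query mem[0x0f]=0x05, mem[0x1c]=0xc5, mem[0x15]=0x9e

MEM[0x0f,0x1c,0x15] = 05 c5 9e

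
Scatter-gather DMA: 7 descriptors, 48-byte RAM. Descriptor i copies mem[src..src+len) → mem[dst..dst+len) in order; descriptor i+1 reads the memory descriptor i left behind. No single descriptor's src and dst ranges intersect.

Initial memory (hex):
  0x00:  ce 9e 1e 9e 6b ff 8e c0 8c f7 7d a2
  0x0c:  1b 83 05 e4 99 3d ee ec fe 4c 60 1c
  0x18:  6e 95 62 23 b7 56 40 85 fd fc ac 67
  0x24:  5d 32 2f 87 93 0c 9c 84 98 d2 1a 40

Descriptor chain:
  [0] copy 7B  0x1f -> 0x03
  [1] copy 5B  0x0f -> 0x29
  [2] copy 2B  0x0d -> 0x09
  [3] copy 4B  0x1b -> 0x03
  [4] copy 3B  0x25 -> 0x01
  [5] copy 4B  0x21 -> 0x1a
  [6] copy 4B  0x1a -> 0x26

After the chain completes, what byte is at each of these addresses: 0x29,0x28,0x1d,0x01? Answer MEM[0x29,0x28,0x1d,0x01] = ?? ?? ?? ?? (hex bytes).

MEM[0x29,0x28,0x1d,0x01] = 5d 67 5d 32

D0: mem[0x03..0x09] <- [85 fd fc ac 67 5d 32]
D1: mem[0x29..0x2d] <- [e4 99 3d ee ec]
D2: mem[0x09..0x0a] <- [83 05]
D3: mem[0x03..0x06] <- [23 b7 56 40]
D4: mem[0x01..0x03] <- [32 2f 87]
D5: mem[0x1a..0x1d] <- [fc ac 67 5d]
D6: mem[0x26..0x29] <- [fc ac 67 5d]
query mem[0x29]=0x5d, mem[0x28]=0x67, mem[0x1d]=0x5d, mem[0x01]=0x32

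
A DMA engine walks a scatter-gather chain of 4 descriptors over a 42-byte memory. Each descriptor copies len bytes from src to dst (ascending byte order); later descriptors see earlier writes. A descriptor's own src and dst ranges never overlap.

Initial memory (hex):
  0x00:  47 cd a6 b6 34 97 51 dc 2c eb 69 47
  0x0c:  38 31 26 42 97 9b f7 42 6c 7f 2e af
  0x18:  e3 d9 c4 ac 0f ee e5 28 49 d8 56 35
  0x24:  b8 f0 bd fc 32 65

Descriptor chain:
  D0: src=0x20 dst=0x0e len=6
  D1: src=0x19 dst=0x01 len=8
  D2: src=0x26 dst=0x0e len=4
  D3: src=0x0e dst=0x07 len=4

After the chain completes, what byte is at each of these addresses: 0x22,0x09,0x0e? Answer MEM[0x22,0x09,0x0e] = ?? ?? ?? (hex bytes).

  after D0: wrote 6B at 0x0e = 49d85635b8f0
  after D1: wrote 8B at 0x01 = d9c4ac0feee52849
  after D2: wrote 4B at 0x0e = bdfc3265
  after D3: wrote 4B at 0x07 = bdfc3265
query mem[0x22]=0x56, mem[0x09]=0x32, mem[0x0e]=0xbd

MEM[0x22,0x09,0x0e] = 56 32 bd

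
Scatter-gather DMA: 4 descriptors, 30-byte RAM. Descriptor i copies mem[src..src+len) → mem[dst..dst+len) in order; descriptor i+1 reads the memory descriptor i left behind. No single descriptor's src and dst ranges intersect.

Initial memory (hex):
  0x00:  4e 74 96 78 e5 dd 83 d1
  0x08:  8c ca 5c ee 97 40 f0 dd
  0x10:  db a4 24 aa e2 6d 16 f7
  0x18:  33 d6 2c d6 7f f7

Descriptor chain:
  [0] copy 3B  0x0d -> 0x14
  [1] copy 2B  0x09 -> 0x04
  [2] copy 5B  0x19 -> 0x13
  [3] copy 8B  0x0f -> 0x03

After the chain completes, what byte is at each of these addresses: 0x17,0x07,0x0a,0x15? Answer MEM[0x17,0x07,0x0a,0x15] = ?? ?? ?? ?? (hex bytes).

MEM[0x17,0x07,0x0a,0x15] = f7 d6 7f d6

#0 dst[0x14+3] := {0x40,0xf0,0xdd}
#1 dst[0x04+2] := {0xca,0x5c}
#2 dst[0x13+5] := {0xd6,0x2c,0xd6,0x7f,0xf7}
#3 dst[0x03+8] := {0xdd,0xdb,0xa4,0x24,0xd6,0x2c,0xd6,0x7f}
query mem[0x17]=0xf7, mem[0x07]=0xd6, mem[0x0a]=0x7f, mem[0x15]=0xd6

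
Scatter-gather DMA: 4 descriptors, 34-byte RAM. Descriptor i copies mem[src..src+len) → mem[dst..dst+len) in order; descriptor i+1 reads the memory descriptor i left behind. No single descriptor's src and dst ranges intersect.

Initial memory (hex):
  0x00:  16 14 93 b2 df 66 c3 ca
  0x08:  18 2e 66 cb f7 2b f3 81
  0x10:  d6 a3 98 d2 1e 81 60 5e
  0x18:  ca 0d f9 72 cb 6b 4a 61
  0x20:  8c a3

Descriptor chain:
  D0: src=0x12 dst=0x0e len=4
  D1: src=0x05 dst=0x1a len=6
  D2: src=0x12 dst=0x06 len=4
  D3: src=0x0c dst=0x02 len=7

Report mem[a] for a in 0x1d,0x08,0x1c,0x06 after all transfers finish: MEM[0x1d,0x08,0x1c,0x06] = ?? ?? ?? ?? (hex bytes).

[0] 0x12->0x0e len=4 : 98 d2 1e 81
[1] 0x05->0x1a len=6 : 66 c3 ca 18 2e 66
[2] 0x12->0x06 len=4 : 98 d2 1e 81
[3] 0x0c->0x02 len=7 : f7 2b 98 d2 1e 81 98
query mem[0x1d]=0x18, mem[0x08]=0x98, mem[0x1c]=0xca, mem[0x06]=0x1e

MEM[0x1d,0x08,0x1c,0x06] = 18 98 ca 1e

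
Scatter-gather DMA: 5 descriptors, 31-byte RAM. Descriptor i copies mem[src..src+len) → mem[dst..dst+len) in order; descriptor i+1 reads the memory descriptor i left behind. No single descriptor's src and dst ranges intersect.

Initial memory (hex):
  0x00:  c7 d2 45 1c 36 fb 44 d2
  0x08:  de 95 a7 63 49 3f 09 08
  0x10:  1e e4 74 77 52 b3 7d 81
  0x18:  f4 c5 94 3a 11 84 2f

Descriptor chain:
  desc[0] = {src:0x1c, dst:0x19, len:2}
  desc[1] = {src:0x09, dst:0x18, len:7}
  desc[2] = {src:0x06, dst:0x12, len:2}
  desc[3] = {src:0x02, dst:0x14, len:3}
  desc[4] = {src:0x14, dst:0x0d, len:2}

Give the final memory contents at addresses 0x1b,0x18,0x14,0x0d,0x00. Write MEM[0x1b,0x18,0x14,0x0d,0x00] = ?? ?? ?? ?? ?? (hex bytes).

  after D0: wrote 2B at 0x19 = 1184
  after D1: wrote 7B at 0x18 = 95a763493f0908
  after D2: wrote 2B at 0x12 = 44d2
  after D3: wrote 3B at 0x14 = 451c36
  after D4: wrote 2B at 0x0d = 451c
query mem[0x1b]=0x49, mem[0x18]=0x95, mem[0x14]=0x45, mem[0x0d]=0x45, mem[0x00]=0xc7

MEM[0x1b,0x18,0x14,0x0d,0x00] = 49 95 45 45 c7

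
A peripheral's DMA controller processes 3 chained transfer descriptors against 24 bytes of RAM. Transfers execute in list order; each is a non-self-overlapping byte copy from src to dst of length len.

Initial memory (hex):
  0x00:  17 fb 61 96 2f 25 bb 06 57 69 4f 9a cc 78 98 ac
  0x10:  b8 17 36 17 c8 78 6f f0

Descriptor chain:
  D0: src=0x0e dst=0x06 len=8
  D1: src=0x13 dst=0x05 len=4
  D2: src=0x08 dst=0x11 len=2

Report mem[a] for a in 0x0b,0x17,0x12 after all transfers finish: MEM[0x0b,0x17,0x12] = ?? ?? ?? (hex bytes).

MEM[0x0b,0x17,0x12] = 17 f0 17

  after D0: wrote 8B at 0x06 = 98acb8173617c878
  after D1: wrote 4B at 0x05 = 17c8786f
  after D2: wrote 2B at 0x11 = 6f17
query mem[0x0b]=0x17, mem[0x17]=0xf0, mem[0x12]=0x17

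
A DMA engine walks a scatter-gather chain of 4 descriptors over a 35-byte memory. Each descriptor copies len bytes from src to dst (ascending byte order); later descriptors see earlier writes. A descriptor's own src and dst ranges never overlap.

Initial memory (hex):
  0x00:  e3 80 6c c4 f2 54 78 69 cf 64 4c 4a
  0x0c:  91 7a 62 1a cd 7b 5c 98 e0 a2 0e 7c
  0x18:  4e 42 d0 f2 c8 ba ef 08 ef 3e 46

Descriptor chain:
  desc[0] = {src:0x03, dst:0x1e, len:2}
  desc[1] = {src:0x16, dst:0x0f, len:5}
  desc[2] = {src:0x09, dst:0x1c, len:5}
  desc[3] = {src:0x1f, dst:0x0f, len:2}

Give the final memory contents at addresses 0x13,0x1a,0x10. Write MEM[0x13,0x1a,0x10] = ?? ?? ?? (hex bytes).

MEM[0x13,0x1a,0x10] = d0 d0 7a

D0: mem[0x1e..0x1f] <- [c4 f2]
D1: mem[0x0f..0x13] <- [0e 7c 4e 42 d0]
D2: mem[0x1c..0x20] <- [64 4c 4a 91 7a]
D3: mem[0x0f..0x10] <- [91 7a]
query mem[0x13]=0xd0, mem[0x1a]=0xd0, mem[0x10]=0x7a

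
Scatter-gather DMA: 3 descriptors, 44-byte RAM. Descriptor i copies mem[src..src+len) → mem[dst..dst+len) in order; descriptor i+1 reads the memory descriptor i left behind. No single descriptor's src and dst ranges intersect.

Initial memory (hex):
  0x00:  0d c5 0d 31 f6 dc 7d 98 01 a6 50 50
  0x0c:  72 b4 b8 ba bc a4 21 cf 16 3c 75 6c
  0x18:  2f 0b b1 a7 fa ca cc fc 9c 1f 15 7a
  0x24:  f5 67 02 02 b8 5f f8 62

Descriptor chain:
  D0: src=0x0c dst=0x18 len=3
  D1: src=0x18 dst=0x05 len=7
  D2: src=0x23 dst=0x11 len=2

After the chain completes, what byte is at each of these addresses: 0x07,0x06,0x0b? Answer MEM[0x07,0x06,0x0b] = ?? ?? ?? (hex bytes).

[0] 0x0c->0x18 len=3 : 72 b4 b8
[1] 0x18->0x05 len=7 : 72 b4 b8 a7 fa ca cc
[2] 0x23->0x11 len=2 : 7a f5
query mem[0x07]=0xb8, mem[0x06]=0xb4, mem[0x0b]=0xcc

MEM[0x07,0x06,0x0b] = b8 b4 cc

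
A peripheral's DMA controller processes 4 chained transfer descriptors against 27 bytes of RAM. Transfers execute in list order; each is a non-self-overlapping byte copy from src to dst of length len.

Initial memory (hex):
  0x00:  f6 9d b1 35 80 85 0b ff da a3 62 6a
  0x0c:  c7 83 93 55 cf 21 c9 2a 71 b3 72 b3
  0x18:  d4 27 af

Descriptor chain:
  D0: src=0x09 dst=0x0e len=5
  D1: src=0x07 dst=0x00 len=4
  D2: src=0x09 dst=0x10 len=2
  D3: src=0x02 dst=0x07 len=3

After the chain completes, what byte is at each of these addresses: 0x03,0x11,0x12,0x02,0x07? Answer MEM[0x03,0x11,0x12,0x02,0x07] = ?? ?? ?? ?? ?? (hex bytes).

D0: mem[0x0e..0x12] <- [a3 62 6a c7 83]
D1: mem[0x00..0x03] <- [ff da a3 62]
D2: mem[0x10..0x11] <- [a3 62]
D3: mem[0x07..0x09] <- [a3 62 80]
query mem[0x03]=0x62, mem[0x11]=0x62, mem[0x12]=0x83, mem[0x02]=0xa3, mem[0x07]=0xa3

MEM[0x03,0x11,0x12,0x02,0x07] = 62 62 83 a3 a3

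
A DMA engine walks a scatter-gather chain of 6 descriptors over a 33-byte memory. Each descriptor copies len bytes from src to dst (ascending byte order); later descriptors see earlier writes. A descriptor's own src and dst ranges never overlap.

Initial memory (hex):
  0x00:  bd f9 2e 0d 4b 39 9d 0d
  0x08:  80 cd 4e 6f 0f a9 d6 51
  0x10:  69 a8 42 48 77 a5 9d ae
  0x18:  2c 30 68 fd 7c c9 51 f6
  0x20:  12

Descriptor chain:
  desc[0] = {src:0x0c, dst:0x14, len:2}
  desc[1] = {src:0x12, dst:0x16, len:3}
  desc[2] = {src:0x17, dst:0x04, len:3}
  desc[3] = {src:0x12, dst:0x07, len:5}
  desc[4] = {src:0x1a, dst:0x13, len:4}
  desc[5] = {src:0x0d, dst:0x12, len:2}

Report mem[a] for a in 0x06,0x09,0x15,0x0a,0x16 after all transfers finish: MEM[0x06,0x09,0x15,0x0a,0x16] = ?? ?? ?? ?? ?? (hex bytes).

MEM[0x06,0x09,0x15,0x0a,0x16] = 30 0f 7c a9 c9

  after D0: wrote 2B at 0x14 = 0fa9
  after D1: wrote 3B at 0x16 = 42480f
  after D2: wrote 3B at 0x04 = 480f30
  after D3: wrote 5B at 0x07 = 42480fa942
  after D4: wrote 4B at 0x13 = 68fd7cc9
  after D5: wrote 2B at 0x12 = a9d6
query mem[0x06]=0x30, mem[0x09]=0x0f, mem[0x15]=0x7c, mem[0x0a]=0xa9, mem[0x16]=0xc9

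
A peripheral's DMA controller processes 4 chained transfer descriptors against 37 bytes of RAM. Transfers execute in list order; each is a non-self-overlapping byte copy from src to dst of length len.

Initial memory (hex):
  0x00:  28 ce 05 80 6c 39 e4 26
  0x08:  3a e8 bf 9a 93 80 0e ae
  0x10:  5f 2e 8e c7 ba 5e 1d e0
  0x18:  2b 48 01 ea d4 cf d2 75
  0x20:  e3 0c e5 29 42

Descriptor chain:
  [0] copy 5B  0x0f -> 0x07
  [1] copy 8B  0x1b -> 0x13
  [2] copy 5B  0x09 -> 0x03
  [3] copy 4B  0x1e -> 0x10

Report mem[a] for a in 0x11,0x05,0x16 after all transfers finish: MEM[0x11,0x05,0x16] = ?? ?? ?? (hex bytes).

MEM[0x11,0x05,0x16] = 75 c7 d2

#0 dst[0x07+5] := {0xae,0x5f,0x2e,0x8e,0xc7}
#1 dst[0x13+8] := {0xea,0xd4,0xcf,0xd2,0x75,0xe3,0x0c,0xe5}
#2 dst[0x03+5] := {0x2e,0x8e,0xc7,0x93,0x80}
#3 dst[0x10+4] := {0xd2,0x75,0xe3,0x0c}
query mem[0x11]=0x75, mem[0x05]=0xc7, mem[0x16]=0xd2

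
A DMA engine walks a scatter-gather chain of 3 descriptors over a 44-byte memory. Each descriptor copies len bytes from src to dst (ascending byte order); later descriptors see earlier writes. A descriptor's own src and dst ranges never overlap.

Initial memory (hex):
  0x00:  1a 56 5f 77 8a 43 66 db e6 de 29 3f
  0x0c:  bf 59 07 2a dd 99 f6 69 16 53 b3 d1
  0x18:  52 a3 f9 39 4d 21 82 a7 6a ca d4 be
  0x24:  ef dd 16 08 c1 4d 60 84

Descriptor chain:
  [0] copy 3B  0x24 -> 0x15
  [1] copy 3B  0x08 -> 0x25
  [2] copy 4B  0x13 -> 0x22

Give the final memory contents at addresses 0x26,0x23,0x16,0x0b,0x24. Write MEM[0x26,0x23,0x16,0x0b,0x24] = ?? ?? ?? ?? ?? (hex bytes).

  after D0: wrote 3B at 0x15 = efdd16
  after D1: wrote 3B at 0x25 = e6de29
  after D2: wrote 4B at 0x22 = 6916efdd
query mem[0x26]=0xde, mem[0x23]=0x16, mem[0x16]=0xdd, mem[0x0b]=0x3f, mem[0x24]=0xef

MEM[0x26,0x23,0x16,0x0b,0x24] = de 16 dd 3f ef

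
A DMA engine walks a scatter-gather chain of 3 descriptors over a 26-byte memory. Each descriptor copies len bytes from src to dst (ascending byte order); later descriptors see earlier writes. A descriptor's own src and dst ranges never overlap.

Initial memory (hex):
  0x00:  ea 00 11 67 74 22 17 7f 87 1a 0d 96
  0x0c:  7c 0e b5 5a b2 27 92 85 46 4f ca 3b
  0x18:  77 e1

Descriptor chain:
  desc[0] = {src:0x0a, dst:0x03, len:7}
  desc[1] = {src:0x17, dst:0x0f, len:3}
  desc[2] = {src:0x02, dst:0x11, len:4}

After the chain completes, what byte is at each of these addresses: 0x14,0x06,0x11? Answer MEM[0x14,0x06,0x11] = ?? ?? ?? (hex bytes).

  after D0: wrote 7B at 0x03 = 0d967c0eb55ab2
  after D1: wrote 3B at 0x0f = 3b77e1
  after D2: wrote 4B at 0x11 = 110d967c
query mem[0x14]=0x7c, mem[0x06]=0x0e, mem[0x11]=0x11

MEM[0x14,0x06,0x11] = 7c 0e 11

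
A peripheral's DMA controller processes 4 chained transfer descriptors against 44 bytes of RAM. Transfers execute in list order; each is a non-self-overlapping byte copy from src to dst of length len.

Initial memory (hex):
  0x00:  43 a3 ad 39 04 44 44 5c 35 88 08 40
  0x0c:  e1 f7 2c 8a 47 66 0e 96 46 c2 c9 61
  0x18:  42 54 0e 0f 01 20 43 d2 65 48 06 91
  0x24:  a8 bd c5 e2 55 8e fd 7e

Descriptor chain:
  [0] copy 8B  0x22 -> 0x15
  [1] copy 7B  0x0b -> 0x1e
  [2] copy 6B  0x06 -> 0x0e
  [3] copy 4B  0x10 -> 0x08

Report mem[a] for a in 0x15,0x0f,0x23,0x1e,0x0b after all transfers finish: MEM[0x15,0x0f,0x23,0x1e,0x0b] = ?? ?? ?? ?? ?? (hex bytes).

  after D0: wrote 8B at 0x15 = 0691a8bdc5e2558e
  after D1: wrote 7B at 0x1e = 40e1f72c8a4766
  after D2: wrote 6B at 0x0e = 445c35880840
  after D3: wrote 4B at 0x08 = 35880840
query mem[0x15]=0x06, mem[0x0f]=0x5c, mem[0x23]=0x47, mem[0x1e]=0x40, mem[0x0b]=0x40

MEM[0x15,0x0f,0x23,0x1e,0x0b] = 06 5c 47 40 40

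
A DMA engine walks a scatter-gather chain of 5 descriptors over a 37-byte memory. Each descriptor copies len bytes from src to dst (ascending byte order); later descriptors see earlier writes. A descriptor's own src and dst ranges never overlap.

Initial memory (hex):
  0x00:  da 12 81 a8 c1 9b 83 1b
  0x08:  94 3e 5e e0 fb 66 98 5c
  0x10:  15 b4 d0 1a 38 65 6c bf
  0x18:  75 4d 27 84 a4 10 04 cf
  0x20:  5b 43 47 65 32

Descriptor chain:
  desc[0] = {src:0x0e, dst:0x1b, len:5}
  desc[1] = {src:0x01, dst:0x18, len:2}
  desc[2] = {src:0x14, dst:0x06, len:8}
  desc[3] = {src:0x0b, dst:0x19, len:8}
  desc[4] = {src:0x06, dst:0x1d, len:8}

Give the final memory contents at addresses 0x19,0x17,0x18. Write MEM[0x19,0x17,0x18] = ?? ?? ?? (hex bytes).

#0 dst[0x1b+5] := {0x98,0x5c,0x15,0xb4,0xd0}
#1 dst[0x18+2] := {0x12,0x81}
#2 dst[0x06+8] := {0x38,0x65,0x6c,0xbf,0x12,0x81,0x27,0x98}
#3 dst[0x19+8] := {0x81,0x27,0x98,0x98,0x5c,0x15,0xb4,0xd0}
#4 dst[0x1d+8] := {0x38,0x65,0x6c,0xbf,0x12,0x81,0x27,0x98}
query mem[0x19]=0x81, mem[0x17]=0xbf, mem[0x18]=0x12

MEM[0x19,0x17,0x18] = 81 bf 12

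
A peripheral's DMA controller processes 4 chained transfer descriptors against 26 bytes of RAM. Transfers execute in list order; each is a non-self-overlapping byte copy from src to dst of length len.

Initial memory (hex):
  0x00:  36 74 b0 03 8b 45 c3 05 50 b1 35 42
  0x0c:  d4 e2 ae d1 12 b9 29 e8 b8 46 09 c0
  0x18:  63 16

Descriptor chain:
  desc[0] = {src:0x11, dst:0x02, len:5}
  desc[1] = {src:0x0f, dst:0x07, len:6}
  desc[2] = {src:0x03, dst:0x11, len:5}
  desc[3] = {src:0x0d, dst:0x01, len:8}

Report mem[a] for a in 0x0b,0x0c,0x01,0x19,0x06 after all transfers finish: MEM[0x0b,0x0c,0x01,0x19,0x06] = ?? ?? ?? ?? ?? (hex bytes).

MEM[0x0b,0x0c,0x01,0x19,0x06] = e8 b8 e2 16 e8

D0: mem[0x02..0x06] <- [b9 29 e8 b8 46]
D1: mem[0x07..0x0c] <- [d1 12 b9 29 e8 b8]
D2: mem[0x11..0x15] <- [29 e8 b8 46 d1]
D3: mem[0x01..0x08] <- [e2 ae d1 12 29 e8 b8 46]
query mem[0x0b]=0xe8, mem[0x0c]=0xb8, mem[0x01]=0xe2, mem[0x19]=0x16, mem[0x06]=0xe8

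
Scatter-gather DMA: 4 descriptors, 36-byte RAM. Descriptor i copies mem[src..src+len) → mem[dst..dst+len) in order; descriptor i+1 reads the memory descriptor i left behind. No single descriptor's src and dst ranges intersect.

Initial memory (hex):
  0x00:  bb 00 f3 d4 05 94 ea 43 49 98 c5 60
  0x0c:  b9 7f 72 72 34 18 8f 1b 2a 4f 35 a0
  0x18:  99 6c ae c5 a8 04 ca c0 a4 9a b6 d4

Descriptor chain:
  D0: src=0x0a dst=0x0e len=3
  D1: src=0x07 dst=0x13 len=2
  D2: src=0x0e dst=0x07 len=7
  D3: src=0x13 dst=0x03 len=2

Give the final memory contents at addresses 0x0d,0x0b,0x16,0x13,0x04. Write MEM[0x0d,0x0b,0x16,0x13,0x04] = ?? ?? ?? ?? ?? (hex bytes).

MEM[0x0d,0x0b,0x16,0x13,0x04] = 49 8f 35 43 49

[0] 0x0a->0x0e len=3 : c5 60 b9
[1] 0x07->0x13 len=2 : 43 49
[2] 0x0e->0x07 len=7 : c5 60 b9 18 8f 43 49
[3] 0x13->0x03 len=2 : 43 49
query mem[0x0d]=0x49, mem[0x0b]=0x8f, mem[0x16]=0x35, mem[0x13]=0x43, mem[0x04]=0x49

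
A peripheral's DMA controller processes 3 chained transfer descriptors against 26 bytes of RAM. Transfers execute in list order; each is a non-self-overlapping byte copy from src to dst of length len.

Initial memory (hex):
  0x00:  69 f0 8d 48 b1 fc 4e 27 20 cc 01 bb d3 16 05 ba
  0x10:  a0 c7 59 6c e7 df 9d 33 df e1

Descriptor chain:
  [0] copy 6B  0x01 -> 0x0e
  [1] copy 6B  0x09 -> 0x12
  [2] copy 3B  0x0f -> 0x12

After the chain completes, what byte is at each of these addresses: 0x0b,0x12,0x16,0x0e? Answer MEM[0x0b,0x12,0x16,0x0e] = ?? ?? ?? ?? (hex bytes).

MEM[0x0b,0x12,0x16,0x0e] = bb 8d 16 f0

#0 dst[0x0e+6] := {0xf0,0x8d,0x48,0xb1,0xfc,0x4e}
#1 dst[0x12+6] := {0xcc,0x01,0xbb,0xd3,0x16,0xf0}
#2 dst[0x12+3] := {0x8d,0x48,0xb1}
query mem[0x0b]=0xbb, mem[0x12]=0x8d, mem[0x16]=0x16, mem[0x0e]=0xf0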